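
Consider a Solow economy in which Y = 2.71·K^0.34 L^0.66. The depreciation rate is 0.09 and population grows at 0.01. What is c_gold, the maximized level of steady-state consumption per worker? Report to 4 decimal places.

c_gold ≈ 5.6150

The effective depreciation rate is n + δ = 0.01 + 0.09 = 0.1.
At the golden rule the marginal product of capital equals n+δ: 0.34·2.71·k^(0.34−1) = 0.1. Solving, k_gold = (0.34·2.71/0.1)^(1/0.66) ≈ 28.9258.
y_gold = 2.71·28.9258^0.34 ≈ 8.5076.
c_gold = y_gold − (n+δ)·k_gold = 8.5076 − 0.1·28.9258 ≈ 5.6150.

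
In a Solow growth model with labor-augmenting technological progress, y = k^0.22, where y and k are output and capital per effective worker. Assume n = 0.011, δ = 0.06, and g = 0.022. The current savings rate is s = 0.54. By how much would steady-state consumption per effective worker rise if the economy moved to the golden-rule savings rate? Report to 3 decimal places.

The effective depreciation rate is n + g + δ = 0.011 + 0.022 + 0.06 = 0.093.
Current steady state (s = 0.54): k* = (0.54/0.093)^(1/0.78) ≈ 9.5361, y* = 9.5361^0.22 ≈ 1.6423, c* = (1−0.54)·1.6423 ≈ 0.7555.
Maximizing c = f(k) − (n+g+δ)·k gives f'(k) = n+g+δ, i.e. 0.22·k^(0.22−1) = 0.093, so k_gold = (0.22/0.093)^(1/0.78) ≈ 3.0159.
y_gold = 3.0159^0.22 ≈ 1.2749, c_gold = y_gold − 0.093·k_gold ≈ 0.9944.
Gain: Δc = 0.9944 − 0.7555 ≈ 0.2389.

Δc ≈ 0.239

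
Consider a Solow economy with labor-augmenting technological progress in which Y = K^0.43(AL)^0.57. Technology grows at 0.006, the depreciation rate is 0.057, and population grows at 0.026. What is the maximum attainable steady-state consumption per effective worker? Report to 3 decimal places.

c_gold ≈ 1.870

Break-even investment rate: n + g + δ = 0.026 + 0.006 + 0.057 = 0.089.
Setting f'(k) = n+g+δ gives 0.43·k^(0.43−1) = 0.089, hence k_gold = (0.43/0.089)^(1/0.57) ≈ 15.8540.
y_gold = 15.8540^0.43 ≈ 3.2814.
c_gold = y_gold − (n+g+δ)·k_gold = 3.2814 − 0.089·15.8540 ≈ 1.8704.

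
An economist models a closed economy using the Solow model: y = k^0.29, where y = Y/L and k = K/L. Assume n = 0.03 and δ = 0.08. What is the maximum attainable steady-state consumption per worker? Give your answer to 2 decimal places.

Break-even investment rate: n + δ = 0.03 + 0.08 = 0.11.
Setting f'(k) = n+δ gives 0.29·k^(0.29−1) = 0.11, hence k_gold = (0.29/0.11)^(1/0.71) ≈ 3.9171.
y_gold = 3.9171^0.29 ≈ 1.4858.
c_gold = y_gold − (n+δ)·k_gold = 1.4858 − 0.11·3.9171 ≈ 1.0549.

c_gold ≈ 1.05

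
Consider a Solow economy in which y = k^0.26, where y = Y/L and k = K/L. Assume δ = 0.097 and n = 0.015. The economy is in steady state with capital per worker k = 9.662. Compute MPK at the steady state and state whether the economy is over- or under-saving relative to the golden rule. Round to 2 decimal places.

n + δ = 0.015 + 0.097 = 0.112.
MPK = 0.26·k^(0.26−1) = 0.26·9.662^(-0.74) ≈ 0.0485.
MPK < 0.112, so the economy is dynamically inefficient (over-saving).

over-saving; MPK ≈ 0.05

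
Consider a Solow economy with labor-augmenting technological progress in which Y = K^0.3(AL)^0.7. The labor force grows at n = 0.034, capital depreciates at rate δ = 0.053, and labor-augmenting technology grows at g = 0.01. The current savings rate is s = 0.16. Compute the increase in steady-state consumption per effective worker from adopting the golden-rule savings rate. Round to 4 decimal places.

Δc ≈ 0.0947

The effective depreciation rate is n + g + δ = 0.034 + 0.01 + 0.053 = 0.097.
Current steady state (s = 0.16): k* = (0.16/0.097)^(1/0.7) ≈ 2.0441, y* = 2.0441^0.3 ≈ 1.2392, c* = (1−0.16)·1.2392 ≈ 1.0409.
Setting f'(k) = n+g+δ gives 0.3·k^(0.3−1) = 0.097, hence k_gold = (0.3/0.097)^(1/0.7) ≈ 5.0176.
y_gold = 5.0176^0.3 ≈ 1.6224, c_gold = y_gold − 0.097·k_gold ≈ 1.1357.
Gain: Δc = 1.1357 − 1.0409 ≈ 0.0947.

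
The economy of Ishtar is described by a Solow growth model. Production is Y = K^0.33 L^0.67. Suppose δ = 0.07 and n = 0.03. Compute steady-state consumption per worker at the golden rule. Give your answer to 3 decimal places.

The effective depreciation rate is n + δ = 0.03 + 0.07 = 0.1.
Maximizing c = f(k) − (n+δ)·k gives f'(k) = n+δ, i.e. 0.33·k^(0.33−1) = 0.1, so k_gold = (0.33/0.1)^(1/0.67) ≈ 5.9416.
y_gold = 5.9416^0.33 ≈ 1.8005.
c_gold = y_gold − (n+δ)·k_gold = 1.8005 − 0.1·5.9416 ≈ 1.2063.

c_gold ≈ 1.206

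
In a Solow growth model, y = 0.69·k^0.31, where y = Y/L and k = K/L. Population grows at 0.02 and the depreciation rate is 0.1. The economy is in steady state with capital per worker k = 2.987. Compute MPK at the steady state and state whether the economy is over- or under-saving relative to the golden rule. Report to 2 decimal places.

Capital per worker breaks even when investment replaces (n + δ)·k; here n + δ = 0.12.
MPK = 0.31·0.69·k^(0.31−1) = 0.31·0.69·2.987^(-0.69) ≈ 0.1005.
MPK < 0.12, so the economy is dynamically inefficient (over-saving).

over-saving; MPK ≈ 0.10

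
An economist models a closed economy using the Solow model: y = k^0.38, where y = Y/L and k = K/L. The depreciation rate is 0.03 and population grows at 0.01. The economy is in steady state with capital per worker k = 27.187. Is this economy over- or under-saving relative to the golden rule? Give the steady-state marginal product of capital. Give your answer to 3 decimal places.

under-saving; MPK ≈ 0.049

n + δ = 0.01 + 0.03 = 0.04.
MPK = 0.38·k^(0.38−1) = 0.38·27.187^(-0.62) ≈ 0.0490.
MPK > 0.04, so the economy is dynamically efficient (under-saving).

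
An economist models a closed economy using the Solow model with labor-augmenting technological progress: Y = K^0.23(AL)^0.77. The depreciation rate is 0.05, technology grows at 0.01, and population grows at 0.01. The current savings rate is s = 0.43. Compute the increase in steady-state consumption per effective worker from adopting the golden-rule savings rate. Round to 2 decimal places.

Δc ≈ 0.12

Capital per effective worker breaks even when investment replaces (n + g + δ)·k; here n + g + δ = 0.07.
Current steady state (s = 0.43): k* = (0.43/0.07)^(1/0.77) ≈ 10.5647, y* = 10.5647^0.23 ≈ 1.7198, c* = (1−0.43)·1.7198 ≈ 0.9803.
Setting f'(k) = n+g+δ gives 0.23·k^(0.23−1) = 0.07, hence k_gold = (0.23/0.07)^(1/0.77) ≈ 4.6876.
y_gold = 4.6876^0.23 ≈ 1.4267, c_gold = y_gold − 0.07·k_gold ≈ 1.0985.
Gain: Δc = 1.0985 − 0.9803 ≈ 0.1182.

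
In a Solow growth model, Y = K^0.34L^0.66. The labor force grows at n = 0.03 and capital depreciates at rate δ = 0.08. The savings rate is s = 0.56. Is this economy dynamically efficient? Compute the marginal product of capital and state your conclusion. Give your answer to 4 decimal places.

The effective depreciation rate is n + δ = 0.03 + 0.08 = 0.11.
Steady-state k*: s·k^0.34 = 0.11·k gives k* = (0.56/0.11)^(1/0.66) ≈ 11.7734.
MPK = 0.34·11.7734^(-0.66) ≈ 0.0668.
MPK < n+δ = 0.11, so the economy is dynamically inefficient (over-saving).

dynamically inefficient; MPK ≈ 0.0668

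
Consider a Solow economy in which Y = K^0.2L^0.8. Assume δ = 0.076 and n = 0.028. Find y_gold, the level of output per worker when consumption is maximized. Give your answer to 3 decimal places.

Capital per worker breaks even when investment replaces (n + δ)·k; here n + δ = 0.104.
At the golden rule the marginal product of capital equals n+δ: 0.2·k^(0.2−1) = 0.104. Solving, k_gold = (0.2/0.104)^(1/0.8) ≈ 2.2646.
Output: y_gold = k_gold^0.2 = 2.2646^0.2 ≈ 1.1776.

y_gold ≈ 1.178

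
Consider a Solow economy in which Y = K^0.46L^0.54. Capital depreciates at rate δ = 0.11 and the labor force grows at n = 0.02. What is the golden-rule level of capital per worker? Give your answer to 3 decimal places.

The effective depreciation rate is n + δ = 0.02 + 0.11 = 0.13.
Setting f'(k) = n+δ gives 0.46·k^(0.46−1) = 0.13, hence k_gold = (0.46/0.13)^(1/0.54) ≈ 10.3830.

k_gold ≈ 10.383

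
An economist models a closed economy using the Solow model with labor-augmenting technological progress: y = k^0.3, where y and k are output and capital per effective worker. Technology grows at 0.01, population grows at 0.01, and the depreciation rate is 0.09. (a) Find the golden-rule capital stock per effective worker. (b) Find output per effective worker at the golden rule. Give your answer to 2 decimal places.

The effective depreciation rate is n + g + δ = 0.01 + 0.01 + 0.09 = 0.11.
At the golden rule the marginal product of capital equals n+g+δ: 0.3·k^(0.3−1) = 0.11. Solving, k_gold = (0.3/0.11)^(1/0.7) ≈ 4.1925.
y_gold = 4.1925^0.3 ≈ 1.5372.

(a) k_gold ≈ 4.19; (b) y_gold ≈ 1.54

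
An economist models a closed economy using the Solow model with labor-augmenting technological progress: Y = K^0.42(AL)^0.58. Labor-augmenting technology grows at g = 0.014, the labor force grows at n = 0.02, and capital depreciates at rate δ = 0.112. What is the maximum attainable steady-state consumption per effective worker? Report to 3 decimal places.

Break-even investment rate: n + g + δ = 0.02 + 0.014 + 0.112 = 0.146.
Setting f'(k) = n+g+δ gives 0.42·k^(0.42−1) = 0.146, hence k_gold = (0.42/0.146)^(1/0.58) ≈ 6.1830.
y_gold = 6.1830^0.42 ≈ 2.1493.
c_gold = y_gold − (n+g+δ)·k_gold = 2.1493 − 0.146·6.1830 ≈ 1.2466.

c_gold ≈ 1.247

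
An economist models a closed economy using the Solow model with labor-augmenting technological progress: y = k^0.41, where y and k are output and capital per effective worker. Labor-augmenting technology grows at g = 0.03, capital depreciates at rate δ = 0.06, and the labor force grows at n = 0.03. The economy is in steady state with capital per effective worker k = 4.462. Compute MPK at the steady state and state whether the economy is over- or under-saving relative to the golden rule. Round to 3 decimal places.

under-saving; MPK ≈ 0.170

Break-even investment rate: n + g + δ = 0.03 + 0.03 + 0.06 = 0.12.
MPK = 0.41·k^(0.41−1) = 0.41·4.462^(-0.59) ≈ 0.1697.
MPK > 0.12, so the economy is dynamically efficient (under-saving).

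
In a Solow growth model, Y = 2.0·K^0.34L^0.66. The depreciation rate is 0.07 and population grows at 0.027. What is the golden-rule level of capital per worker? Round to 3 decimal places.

Capital per worker breaks even when investment replaces (n + δ)·k; here n + δ = 0.097.
Golden rule sets MPK = n+δ: 0.34·2.0·k^(0.34−1) = 0.097, so k_gold = (0.34·2.0/0.097)^(1/0.66) ≈ 19.1170.

k_gold ≈ 19.117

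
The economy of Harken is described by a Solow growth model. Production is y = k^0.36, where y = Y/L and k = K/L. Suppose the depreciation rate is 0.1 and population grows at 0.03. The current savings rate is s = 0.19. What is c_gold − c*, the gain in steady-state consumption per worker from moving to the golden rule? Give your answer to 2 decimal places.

The effective depreciation rate is n + δ = 0.03 + 0.1 = 0.13.
Current steady state (s = 0.19): k* = (0.19/0.13)^(1/0.64) ≈ 1.8093, y* = 1.8093^0.36 ≈ 1.2380, c* = (1−0.19)·1.2380 ≈ 1.0027.
Setting f'(k) = n+δ gives 0.36·k^(0.36−1) = 0.13, hence k_gold = (0.36/0.13)^(1/0.64) ≈ 4.9112.
y_gold = 4.9112^0.36 ≈ 1.7735, c_gold = y_gold − 0.13·k_gold ≈ 1.1350.
Gain: Δc = 1.1350 − 1.0027 ≈ 0.1323.

Δc ≈ 0.13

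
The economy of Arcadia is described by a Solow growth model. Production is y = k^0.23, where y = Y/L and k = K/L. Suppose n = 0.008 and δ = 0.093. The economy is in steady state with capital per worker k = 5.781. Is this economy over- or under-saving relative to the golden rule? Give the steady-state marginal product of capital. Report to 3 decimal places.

over-saving; MPK ≈ 0.060

n + δ = 0.008 + 0.093 = 0.101.
MPK = 0.23·k^(0.23−1) = 0.23·5.781^(-0.77) ≈ 0.0596.
MPK < 0.101, so the economy is dynamically inefficient (over-saving).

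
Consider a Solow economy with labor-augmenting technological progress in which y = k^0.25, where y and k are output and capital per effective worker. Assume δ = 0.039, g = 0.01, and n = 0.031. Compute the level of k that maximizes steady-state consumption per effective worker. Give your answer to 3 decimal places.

k_gold ≈ 4.569

Capital per effective worker breaks even when investment replaces (n + g + δ)·k; here n + g + δ = 0.08.
Maximizing c = f(k) − (n+g+δ)·k gives f'(k) = n+g+δ, i.e. 0.25·k^(0.25−1) = 0.08, so k_gold = (0.25/0.08)^(1/0.75) ≈ 4.5688.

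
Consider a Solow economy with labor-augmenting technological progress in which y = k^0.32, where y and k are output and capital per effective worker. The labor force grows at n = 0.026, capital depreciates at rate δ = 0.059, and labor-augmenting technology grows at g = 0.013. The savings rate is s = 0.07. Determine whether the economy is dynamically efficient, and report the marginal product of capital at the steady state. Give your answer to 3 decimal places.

dynamically efficient; MPK ≈ 0.448

n + g + δ = 0.026 + 0.013 + 0.059 = 0.098.
Steady-state k*: s·k^0.32 = 0.098·k gives k* = (0.07/0.098)^(1/0.68) ≈ 0.6097.
MPK = 0.32·0.6097^(-0.68) ≈ 0.4480.
MPK > n+g+δ = 0.098, so the economy is dynamically efficient (under-saving).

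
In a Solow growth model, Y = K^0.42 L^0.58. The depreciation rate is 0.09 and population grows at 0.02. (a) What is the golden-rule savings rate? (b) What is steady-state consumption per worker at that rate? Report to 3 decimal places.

(a) s_gold = 0.420; (b) c_gold ≈ 1.530

Capital per worker breaks even when investment replaces (n + δ)·k; here n + δ = 0.11.
For Cobb-Douglas, s_gold equals capital's share: s_gold = 0.42.
At the golden rule the marginal product of capital equals n+δ: 0.42·k^(0.42−1) = 0.11. Solving, k_gold = (0.42/0.11)^(1/0.58) ≈ 10.0740.
y_gold = 10.0740^0.42 ≈ 2.6384; c_gold = (1−0.42)·y_gold ≈ 1.5303.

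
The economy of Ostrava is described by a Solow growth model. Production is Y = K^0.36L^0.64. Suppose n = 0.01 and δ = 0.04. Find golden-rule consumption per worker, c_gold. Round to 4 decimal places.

c_gold ≈ 1.9428

n + δ = 0.01 + 0.04 = 0.05.
Golden rule sets MPK = n+δ: 0.36·k^(0.36−1) = 0.05, so k_gold = (0.36/0.05)^(1/0.64) ≈ 21.8566.
y_gold = 21.8566^0.36 ≈ 3.0356.
c_gold = y_gold − (n+δ)·k_gold = 3.0356 − 0.05·21.8566 ≈ 1.9428.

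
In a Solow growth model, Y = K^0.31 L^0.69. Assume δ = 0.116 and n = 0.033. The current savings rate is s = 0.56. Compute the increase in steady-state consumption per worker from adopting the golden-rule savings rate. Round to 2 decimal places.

The effective depreciation rate is n + δ = 0.033 + 0.116 = 0.149.
Current steady state (s = 0.56): k* = (0.56/0.149)^(1/0.69) ≈ 6.8130, y* = 6.8130^0.31 ≈ 1.8127, c* = (1−0.56)·1.8127 ≈ 0.7976.
Maximizing c = f(k) − (n+δ)·k gives f'(k) = n+δ, i.e. 0.31·k^(0.31−1) = 0.149, so k_gold = (0.31/0.149)^(1/0.69) ≈ 2.8915.
y_gold = 2.8915^0.31 ≈ 1.3898, c_gold = y_gold − 0.149·k_gold ≈ 0.9590.
Gain: Δc = 0.9590 − 0.7976 ≈ 0.1614.

Δc ≈ 0.16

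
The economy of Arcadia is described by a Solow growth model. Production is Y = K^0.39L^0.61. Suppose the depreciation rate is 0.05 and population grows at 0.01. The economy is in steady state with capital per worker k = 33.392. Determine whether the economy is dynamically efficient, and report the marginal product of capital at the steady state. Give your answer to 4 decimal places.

n + δ = 0.01 + 0.05 = 0.06.
MPK = 0.39·k^(0.39−1) = 0.39·33.392^(-0.61) ≈ 0.0459.
MPK < 0.06, so the economy is dynamically inefficient (over-saving).

dynamically inefficient; MPK ≈ 0.0459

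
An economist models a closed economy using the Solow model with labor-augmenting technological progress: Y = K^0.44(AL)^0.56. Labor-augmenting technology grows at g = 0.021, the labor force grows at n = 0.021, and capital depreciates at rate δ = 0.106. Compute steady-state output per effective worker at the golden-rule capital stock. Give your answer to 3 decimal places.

y_gold ≈ 2.354

Break-even investment rate: n + g + δ = 0.021 + 0.021 + 0.106 = 0.148.
Maximizing c = f(k) − (n+g+δ)·k gives f'(k) = n+g+δ, i.e. 0.44·k^(0.44−1) = 0.148, so k_gold = (0.44/0.148)^(1/0.56) ≈ 6.9982.
Output: y_gold = k_gold^0.44 = 6.9982^0.44 ≈ 2.3539.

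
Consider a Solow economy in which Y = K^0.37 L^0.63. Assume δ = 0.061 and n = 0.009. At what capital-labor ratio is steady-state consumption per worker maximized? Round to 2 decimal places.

n + δ = 0.009 + 0.061 = 0.07.
Golden rule sets MPK = n+δ: 0.37·k^(0.37−1) = 0.07, so k_gold = (0.37/0.07)^(1/0.63) ≈ 14.0535.

k_gold ≈ 14.05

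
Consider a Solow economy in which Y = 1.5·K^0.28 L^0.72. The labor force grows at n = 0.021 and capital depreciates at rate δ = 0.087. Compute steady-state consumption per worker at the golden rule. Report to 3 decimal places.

Capital per worker breaks even when investment replaces (n + δ)·k; here n + δ = 0.108.
At the golden rule the marginal product of capital equals n+δ: 0.28·1.5·k^(0.28−1) = 0.108. Solving, k_gold = (0.28·1.5/0.108)^(1/0.72) ≈ 6.5948.
y_gold = 1.5·6.5948^0.28 ≈ 2.5437.
c_gold = y_gold − (n+δ)·k_gold = 2.5437 − 0.108·6.5948 ≈ 1.8315.

c_gold ≈ 1.831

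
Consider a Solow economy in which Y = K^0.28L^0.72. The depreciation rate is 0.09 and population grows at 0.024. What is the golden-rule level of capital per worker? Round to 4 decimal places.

k_gold ≈ 3.4835

Capital per worker breaks even when investment replaces (n + δ)·k; here n + δ = 0.114.
Maximizing c = f(k) − (n+δ)·k gives f'(k) = n+δ, i.e. 0.28·k^(0.28−1) = 0.114, so k_gold = (0.28/0.114)^(1/0.72) ≈ 3.4835.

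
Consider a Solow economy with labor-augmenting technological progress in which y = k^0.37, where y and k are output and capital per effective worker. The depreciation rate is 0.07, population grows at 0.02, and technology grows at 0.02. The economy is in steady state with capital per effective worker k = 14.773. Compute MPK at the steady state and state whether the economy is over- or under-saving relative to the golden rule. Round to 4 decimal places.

over-saving; MPK ≈ 0.0678

n + g + δ = 0.02 + 0.02 + 0.07 = 0.11.
MPK = 0.37·k^(0.37−1) = 0.37·14.773^(-0.63) ≈ 0.0678.
MPK < 0.11, so the economy is dynamically inefficient (over-saving).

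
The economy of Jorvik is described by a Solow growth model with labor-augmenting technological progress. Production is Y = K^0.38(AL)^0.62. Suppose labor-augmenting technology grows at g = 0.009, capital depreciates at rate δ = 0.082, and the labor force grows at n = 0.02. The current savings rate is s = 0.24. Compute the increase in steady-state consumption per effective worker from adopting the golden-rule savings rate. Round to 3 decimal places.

Break-even investment rate: n + g + δ = 0.02 + 0.009 + 0.082 = 0.111.
Current steady state (s = 0.24): k* = (0.24/0.111)^(1/0.62) ≈ 3.4685, y* = 3.4685^0.38 ≈ 1.6042, c* = (1−0.24)·1.6042 ≈ 1.2192.
At the golden rule the marginal product of capital equals n+g+δ: 0.38·k^(0.38−1) = 0.111. Solving, k_gold = (0.38/0.111)^(1/0.62) ≈ 7.2784.
y_gold = 7.2784^0.38 ≈ 2.1260, c_gold = y_gold − 0.111·k_gold ≈ 1.3181.
Gain: Δc = 1.3181 − 1.2192 ≈ 0.0990.

Δc ≈ 0.099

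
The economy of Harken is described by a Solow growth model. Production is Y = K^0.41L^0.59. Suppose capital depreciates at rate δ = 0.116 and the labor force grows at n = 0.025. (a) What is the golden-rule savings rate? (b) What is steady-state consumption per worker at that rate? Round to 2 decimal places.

The effective depreciation rate is n + δ = 0.025 + 0.116 = 0.141.
For Cobb-Douglas, s_gold equals capital's share: s_gold = 0.41.
Setting f'(k) = n+δ gives 0.41·k^(0.41−1) = 0.141, hence k_gold = (0.41/0.141)^(1/0.59) ≈ 6.1052.
y_gold = 6.1052^0.41 ≈ 2.0996; c_gold = (1−0.41)·y_gold ≈ 1.2388.

(a) s_gold = 0.41; (b) c_gold ≈ 1.24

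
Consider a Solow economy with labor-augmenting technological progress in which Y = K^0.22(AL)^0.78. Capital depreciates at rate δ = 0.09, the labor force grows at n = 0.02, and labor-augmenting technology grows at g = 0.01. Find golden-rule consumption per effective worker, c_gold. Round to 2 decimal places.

c_gold ≈ 0.93

n + g + δ = 0.02 + 0.01 + 0.09 = 0.12.
At the golden rule the marginal product of capital equals n+g+δ: 0.22·k^(0.22−1) = 0.12. Solving, k_gold = (0.22/0.12)^(1/0.78) ≈ 2.1751.
y_gold = 2.1751^0.22 ≈ 1.1864.
c_gold = y_gold − (n+g+δ)·k_gold = 1.1864 − 0.12·2.1751 ≈ 0.9254.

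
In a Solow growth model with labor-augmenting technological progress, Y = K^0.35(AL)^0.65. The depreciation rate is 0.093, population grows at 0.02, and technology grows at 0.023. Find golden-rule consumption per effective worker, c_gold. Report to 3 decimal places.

n + g + δ = 0.02 + 0.023 + 0.093 = 0.136.
Maximizing c = f(k) − (n+g+δ)·k gives f'(k) = n+g+δ, i.e. 0.35·k^(0.35−1) = 0.136, so k_gold = (0.35/0.136)^(1/0.65) ≈ 4.2814.
y_gold = 4.2814^0.35 ≈ 1.6636.
c_gold = y_gold − (n+g+δ)·k_gold = 1.6636 − 0.136·4.2814 ≈ 1.0814.

c_gold ≈ 1.081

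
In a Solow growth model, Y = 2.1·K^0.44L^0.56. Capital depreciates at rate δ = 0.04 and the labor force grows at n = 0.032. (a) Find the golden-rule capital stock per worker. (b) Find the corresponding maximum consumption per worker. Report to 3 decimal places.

The effective depreciation rate is n + δ = 0.032 + 0.04 = 0.072.
At the golden rule the marginal product of capital equals n+δ: 0.44·2.1·k^(0.44−1) = 0.072. Solving, k_gold = (0.44·2.1/0.072)^(1/0.56) ≈ 95.3186.
y_gold = 2.1·95.3186^0.44 ≈ 15.5976; c_gold = y_gold − 0.072·k_gold ≈ 8.7346.

(a) k_gold ≈ 95.319; (b) c_gold ≈ 8.735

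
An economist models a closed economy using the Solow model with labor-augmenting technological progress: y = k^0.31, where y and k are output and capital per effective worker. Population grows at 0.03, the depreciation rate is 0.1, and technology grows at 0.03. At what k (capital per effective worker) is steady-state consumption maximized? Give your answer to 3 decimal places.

k_gold ≈ 2.608

Capital per effective worker breaks even when investment replaces (n + g + δ)·k; here n + g + δ = 0.16.
Maximizing c = f(k) − (n+g+δ)·k gives f'(k) = n+g+δ, i.e. 0.31·k^(0.31−1) = 0.16, so k_gold = (0.31/0.16)^(1/0.69) ≈ 2.6079.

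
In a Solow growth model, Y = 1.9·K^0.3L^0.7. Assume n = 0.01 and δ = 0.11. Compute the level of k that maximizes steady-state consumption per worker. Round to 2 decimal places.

n + δ = 0.01 + 0.11 = 0.12.
Maximizing c = f(k) − (n+δ)·k gives f'(k) = n+δ, i.e. 0.3·1.9·k^(0.3−1) = 0.12, so k_gold = (0.3·1.9/0.12)^(1/0.7) ≈ 9.2620.

k_gold ≈ 9.26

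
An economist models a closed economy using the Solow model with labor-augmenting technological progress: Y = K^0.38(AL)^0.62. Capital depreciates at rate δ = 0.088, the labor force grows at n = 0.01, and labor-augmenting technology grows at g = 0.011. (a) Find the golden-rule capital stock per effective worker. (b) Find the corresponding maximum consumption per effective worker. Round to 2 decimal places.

Capital per effective worker breaks even when investment replaces (n + g + δ)·k; here n + g + δ = 0.109.
Maximizing c = f(k) − (n+g+δ)·k gives f'(k) = n+g+δ, i.e. 0.38·k^(0.38−1) = 0.109, so k_gold = (0.38/0.109)^(1/0.62) ≈ 7.4950.
y_gold = 7.4950^0.38 ≈ 2.1499; c_gold = y_gold − 0.109·k_gold ≈ 1.3329.

(a) k_gold ≈ 7.49; (b) c_gold ≈ 1.33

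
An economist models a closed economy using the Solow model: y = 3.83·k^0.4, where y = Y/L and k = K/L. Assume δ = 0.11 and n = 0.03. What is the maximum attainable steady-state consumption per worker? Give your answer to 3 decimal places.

c_gold ≈ 11.327

n + δ = 0.03 + 0.11 = 0.14.
Setting f'(k) = n+δ gives 0.4·3.83·k^(0.4−1) = 0.14, hence k_gold = (0.4·3.83/0.14)^(1/0.6) ≈ 53.9367.
y_gold = 3.83·53.9367^0.4 ≈ 18.8779.
c_gold = y_gold − (n+δ)·k_gold = 18.8779 − 0.14·53.9367 ≈ 11.3267.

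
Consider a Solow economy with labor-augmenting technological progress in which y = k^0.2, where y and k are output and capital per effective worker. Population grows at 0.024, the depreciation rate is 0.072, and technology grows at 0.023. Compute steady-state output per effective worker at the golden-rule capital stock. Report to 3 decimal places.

y_gold ≈ 1.139

The effective depreciation rate is n + g + δ = 0.024 + 0.023 + 0.072 = 0.119.
At the golden rule the marginal product of capital equals n+g+δ: 0.2·k^(0.2−1) = 0.119. Solving, k_gold = (0.2/0.119)^(1/0.8) ≈ 1.9136.
Output: y_gold = k_gold^0.2 = 1.9136^0.2 ≈ 1.1386.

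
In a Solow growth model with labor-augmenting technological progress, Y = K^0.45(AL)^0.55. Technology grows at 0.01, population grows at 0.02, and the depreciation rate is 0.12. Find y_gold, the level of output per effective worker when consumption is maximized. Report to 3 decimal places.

Capital per effective worker breaks even when investment replaces (n + g + δ)·k; here n + g + δ = 0.15.
Golden rule sets MPK = n+g+δ: 0.45·k^(0.45−1) = 0.15, so k_gold = (0.45/0.15)^(1/0.55) ≈ 7.3704.
Output: y_gold = k_gold^0.45 = 7.3704^0.45 ≈ 2.4568.

y_gold ≈ 2.457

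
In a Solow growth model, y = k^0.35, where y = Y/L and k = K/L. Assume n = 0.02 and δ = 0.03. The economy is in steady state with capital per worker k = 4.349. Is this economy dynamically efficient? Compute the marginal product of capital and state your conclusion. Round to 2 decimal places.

Capital per worker breaks even when investment replaces (n + δ)·k; here n + δ = 0.05.
MPK = 0.35·k^(0.35−1) = 0.35·4.349^(-0.65) ≈ 0.1346.
MPK > 0.05, so the economy is dynamically efficient (under-saving).

dynamically efficient; MPK ≈ 0.13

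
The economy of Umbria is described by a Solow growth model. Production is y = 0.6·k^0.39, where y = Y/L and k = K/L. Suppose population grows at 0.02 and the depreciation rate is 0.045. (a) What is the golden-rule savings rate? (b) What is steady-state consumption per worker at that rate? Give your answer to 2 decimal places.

(a) s_gold = 0.39; (b) c_gold ≈ 0.83

The effective depreciation rate is n + δ = 0.02 + 0.045 = 0.065.
For Cobb-Douglas, s_gold equals capital's share: s_gold = 0.39.
Setting f'(k) = n+δ gives 0.39·0.6·k^(0.39−1) = 0.065, hence k_gold = (0.39·0.6/0.065)^(1/0.61) ≈ 8.1653.
y_gold = 0.6·8.1653^0.39 ≈ 1.3609; c_gold = (1−0.39)·y_gold ≈ 0.8301.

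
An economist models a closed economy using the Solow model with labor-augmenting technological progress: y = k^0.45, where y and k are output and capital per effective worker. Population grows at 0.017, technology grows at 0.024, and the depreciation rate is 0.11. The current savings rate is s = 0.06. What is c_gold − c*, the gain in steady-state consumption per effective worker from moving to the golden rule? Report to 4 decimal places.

Δc ≈ 0.9022

Break-even investment rate: n + g + δ = 0.017 + 0.024 + 0.11 = 0.151.
Current steady state (s = 0.06): k* = (0.06/0.151)^(1/0.55) ≈ 0.1867, y* = 0.1867^0.45 ≈ 0.4700, c* = (1−0.06)·0.4700 ≈ 0.4418.
At the golden rule the marginal product of capital equals n+g+δ: 0.45·k^(0.45−1) = 0.151. Solving, k_gold = (0.45/0.151)^(1/0.55) ≈ 7.2819.
y_gold = 7.2819^0.45 ≈ 2.4435, c_gold = y_gold − 0.151·k_gold ≈ 1.3439.
Gain: Δc = 1.3439 − 0.4418 ≈ 0.9022.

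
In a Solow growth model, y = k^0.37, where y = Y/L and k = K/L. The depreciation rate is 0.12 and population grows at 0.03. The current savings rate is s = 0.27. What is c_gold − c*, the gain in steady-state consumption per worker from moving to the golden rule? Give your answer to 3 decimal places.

Capital per worker breaks even when investment replaces (n + δ)·k; here n + δ = 0.15.
Current steady state (s = 0.27): k* = (0.27/0.15)^(1/0.63) ≈ 2.5421, y* = 2.5421^0.37 ≈ 1.4123, c* = (1−0.27)·1.4123 ≈ 1.0310.
Maximizing c = f(k) − (n+δ)·k gives f'(k) = n+δ, i.e. 0.37·k^(0.37−1) = 0.15, so k_gold = (0.37/0.15)^(1/0.63) ≈ 4.1918.
y_gold = 4.1918^0.37 ≈ 1.6994, c_gold = y_gold − 0.15·k_gold ≈ 1.0706.
Gain: Δc = 1.0706 − 1.0310 ≈ 0.0396.

Δc ≈ 0.040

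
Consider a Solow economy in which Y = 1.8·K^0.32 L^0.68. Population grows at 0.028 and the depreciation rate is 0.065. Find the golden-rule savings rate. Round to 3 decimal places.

s_gold = 0.320

Capital per worker breaks even when investment replaces (n + δ)·k; here n + δ = 0.093.
At the golden rule MPK = n+δ, and in any Cobb-Douglas steady state s = (n+δ)·k/y = MPK·k/y = capital's share 0.32.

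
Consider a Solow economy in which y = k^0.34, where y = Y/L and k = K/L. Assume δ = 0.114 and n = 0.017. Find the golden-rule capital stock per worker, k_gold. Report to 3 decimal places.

Capital per worker breaks even when investment replaces (n + δ)·k; here n + δ = 0.131.
At the golden rule the marginal product of capital equals n+δ: 0.34·k^(0.34−1) = 0.131. Solving, k_gold = (0.34/0.131)^(1/0.66) ≈ 4.2422.

k_gold ≈ 4.242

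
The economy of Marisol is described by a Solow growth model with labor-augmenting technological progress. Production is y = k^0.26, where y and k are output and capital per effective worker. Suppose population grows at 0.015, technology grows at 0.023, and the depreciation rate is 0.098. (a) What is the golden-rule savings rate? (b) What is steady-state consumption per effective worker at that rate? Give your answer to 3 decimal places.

(a) s_gold = 0.260; (b) c_gold ≈ 0.929

The effective depreciation rate is n + g + δ = 0.015 + 0.023 + 0.098 = 0.136.
For Cobb-Douglas, s_gold equals capital's share: s_gold = 0.26.
Maximizing c = f(k) − (n+g+δ)·k gives f'(k) = n+g+δ, i.e. 0.26·k^(0.26−1) = 0.136, so k_gold = (0.26/0.136)^(1/0.74) ≈ 2.4006.
y_gold = 2.4006^0.26 ≈ 1.2557; c_gold = (1−0.26)·y_gold ≈ 0.9292.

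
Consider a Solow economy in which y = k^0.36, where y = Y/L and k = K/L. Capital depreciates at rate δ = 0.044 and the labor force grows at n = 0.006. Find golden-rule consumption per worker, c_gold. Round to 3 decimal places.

c_gold ≈ 1.943

Break-even investment rate: n + δ = 0.006 + 0.044 = 0.05.
Setting f'(k) = n+δ gives 0.36·k^(0.36−1) = 0.05, hence k_gold = (0.36/0.05)^(1/0.64) ≈ 21.8566.
y_gold = 21.8566^0.36 ≈ 3.0356.
c_gold = y_gold − (n+δ)·k_gold = 3.0356 − 0.05·21.8566 ≈ 1.9428.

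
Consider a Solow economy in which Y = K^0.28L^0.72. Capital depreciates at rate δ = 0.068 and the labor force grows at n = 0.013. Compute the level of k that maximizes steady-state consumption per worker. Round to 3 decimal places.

Capital per worker breaks even when investment replaces (n + δ)·k; here n + δ = 0.081.
Maximizing c = f(k) − (n+δ)·k gives f'(k) = n+δ, i.e. 0.28·k^(0.28−1) = 0.081, so k_gold = (0.28/0.081)^(1/0.72) ≈ 5.5996.

k_gold ≈ 5.600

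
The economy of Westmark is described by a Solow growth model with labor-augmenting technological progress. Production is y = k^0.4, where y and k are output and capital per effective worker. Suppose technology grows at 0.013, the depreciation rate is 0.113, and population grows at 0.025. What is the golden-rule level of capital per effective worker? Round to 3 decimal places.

k_gold ≈ 5.072

n + g + δ = 0.025 + 0.013 + 0.113 = 0.151.
At the golden rule the marginal product of capital equals n+g+δ: 0.4·k^(0.4−1) = 0.151. Solving, k_gold = (0.4/0.151)^(1/0.6) ≈ 5.0715.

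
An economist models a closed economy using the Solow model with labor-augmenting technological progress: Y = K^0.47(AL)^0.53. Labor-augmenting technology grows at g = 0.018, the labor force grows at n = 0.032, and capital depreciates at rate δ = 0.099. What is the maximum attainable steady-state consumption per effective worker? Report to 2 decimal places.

The effective depreciation rate is n + g + δ = 0.032 + 0.018 + 0.099 = 0.149.
At the golden rule the marginal product of capital equals n+g+δ: 0.47·k^(0.47−1) = 0.149. Solving, k_gold = (0.47/0.149)^(1/0.53) ≈ 8.7366.
y_gold = 8.7366^0.47 ≈ 2.7697.
c_gold = y_gold − (n+g+δ)·k_gold = 2.7697 − 0.149·8.7366 ≈ 1.4679.

c_gold ≈ 1.47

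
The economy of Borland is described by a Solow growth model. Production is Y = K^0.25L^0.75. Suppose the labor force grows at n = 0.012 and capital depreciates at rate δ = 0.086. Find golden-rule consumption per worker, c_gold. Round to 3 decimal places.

c_gold ≈ 1.025

Capital per worker breaks even when investment replaces (n + δ)·k; here n + δ = 0.098.
Golden rule sets MPK = n+δ: 0.25·k^(0.25−1) = 0.098, so k_gold = (0.25/0.098)^(1/0.75) ≈ 3.4857.
y_gold = 3.4857^0.25 ≈ 1.3664.
c_gold = y_gold − (n+δ)·k_gold = 1.3664 − 0.098·3.4857 ≈ 1.0248.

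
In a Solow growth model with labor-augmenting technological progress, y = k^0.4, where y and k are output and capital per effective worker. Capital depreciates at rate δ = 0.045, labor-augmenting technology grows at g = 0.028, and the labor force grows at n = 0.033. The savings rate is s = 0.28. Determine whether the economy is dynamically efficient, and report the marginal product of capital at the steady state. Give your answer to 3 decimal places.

dynamically efficient; MPK ≈ 0.151

Break-even investment rate: n + g + δ = 0.033 + 0.028 + 0.045 = 0.106.
Steady-state k*: s·k^0.4 = 0.106·k gives k* = (0.28/0.106)^(1/0.6) ≈ 5.0476.
MPK = 0.4·5.0476^(-0.6) ≈ 0.1514.
MPK > n+g+δ = 0.106, so the economy is dynamically efficient (under-saving).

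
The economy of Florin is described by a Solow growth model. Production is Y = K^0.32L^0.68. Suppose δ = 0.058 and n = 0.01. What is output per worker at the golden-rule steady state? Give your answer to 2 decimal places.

The effective depreciation rate is n + δ = 0.01 + 0.058 = 0.068.
Setting f'(k) = n+δ gives 0.32·k^(0.32−1) = 0.068, hence k_gold = (0.32/0.068)^(1/0.68) ≈ 9.7539.
Output: y_gold = k_gold^0.32 = 9.7539^0.32 ≈ 2.0727.

y_gold ≈ 2.07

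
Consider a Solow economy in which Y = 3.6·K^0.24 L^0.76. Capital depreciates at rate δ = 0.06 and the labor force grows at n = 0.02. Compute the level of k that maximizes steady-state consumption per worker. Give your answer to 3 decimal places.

k_gold ≈ 22.896

n + δ = 0.02 + 0.06 = 0.08.
Setting f'(k) = n+δ gives 0.24·3.6·k^(0.24−1) = 0.08, hence k_gold = (0.24·3.6/0.08)^(1/0.76) ≈ 22.8964.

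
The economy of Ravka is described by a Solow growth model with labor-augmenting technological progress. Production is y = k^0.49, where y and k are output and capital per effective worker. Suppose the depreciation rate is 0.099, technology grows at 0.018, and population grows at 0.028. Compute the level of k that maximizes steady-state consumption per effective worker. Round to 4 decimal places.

k_gold ≈ 10.8872

Capital per effective worker breaks even when investment replaces (n + g + δ)·k; here n + g + δ = 0.145.
Setting f'(k) = n+g+δ gives 0.49·k^(0.49−1) = 0.145, hence k_gold = (0.49/0.145)^(1/0.51) ≈ 10.8872.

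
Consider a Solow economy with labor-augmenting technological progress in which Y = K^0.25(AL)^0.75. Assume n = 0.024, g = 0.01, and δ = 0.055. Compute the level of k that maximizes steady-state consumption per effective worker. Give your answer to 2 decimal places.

Break-even investment rate: n + g + δ = 0.024 + 0.01 + 0.055 = 0.089.
Maximizing c = f(k) − (n+g+δ)·k gives f'(k) = n+g+δ, i.e. 0.25·k^(0.25−1) = 0.089, so k_gold = (0.25/0.089)^(1/0.75) ≈ 3.9634.

k_gold ≈ 3.96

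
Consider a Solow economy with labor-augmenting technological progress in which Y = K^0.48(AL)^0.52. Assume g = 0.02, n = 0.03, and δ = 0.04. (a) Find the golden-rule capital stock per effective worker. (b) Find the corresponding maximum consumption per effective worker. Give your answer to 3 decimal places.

n + g + δ = 0.03 + 0.02 + 0.04 = 0.09.
At the golden rule the marginal product of capital equals n+g+δ: 0.48·k^(0.48−1) = 0.09. Solving, k_gold = (0.48/0.09)^(1/0.52) ≈ 25.0077.
y_gold = 25.0077^0.48 ≈ 4.6890; c_gold = y_gold − 0.09·k_gold ≈ 2.4383.

(a) k_gold ≈ 25.008; (b) c_gold ≈ 2.438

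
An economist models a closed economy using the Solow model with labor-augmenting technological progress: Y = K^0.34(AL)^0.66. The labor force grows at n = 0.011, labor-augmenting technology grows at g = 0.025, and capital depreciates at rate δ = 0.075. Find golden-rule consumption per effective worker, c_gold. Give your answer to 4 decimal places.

Capital per effective worker breaks even when investment replaces (n + g + δ)·k; here n + g + δ = 0.111.
Setting f'(k) = n+g+δ gives 0.34·k^(0.34−1) = 0.111, hence k_gold = (0.34/0.111)^(1/0.66) ≈ 5.4526.
y_gold = 5.4526^0.34 ≈ 1.7801.
c_gold = y_gold − (n+g+δ)·k_gold = 1.7801 − 0.111·5.4526 ≈ 1.1749.

c_gold ≈ 1.1749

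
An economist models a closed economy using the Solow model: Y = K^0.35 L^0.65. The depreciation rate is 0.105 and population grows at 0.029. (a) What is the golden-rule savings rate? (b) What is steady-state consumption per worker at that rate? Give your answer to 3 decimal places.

(a) s_gold = 0.350; (b) c_gold ≈ 1.090

The effective depreciation rate is n + δ = 0.029 + 0.105 = 0.134.
For Cobb-Douglas, s_gold equals capital's share: s_gold = 0.35.
Setting f'(k) = n+δ gives 0.35·k^(0.35−1) = 0.134, hence k_gold = (0.35/0.134)^(1/0.65) ≈ 4.3801.
y_gold = 4.3801^0.35 ≈ 1.6769; c_gold = (1−0.35)·y_gold ≈ 1.0900.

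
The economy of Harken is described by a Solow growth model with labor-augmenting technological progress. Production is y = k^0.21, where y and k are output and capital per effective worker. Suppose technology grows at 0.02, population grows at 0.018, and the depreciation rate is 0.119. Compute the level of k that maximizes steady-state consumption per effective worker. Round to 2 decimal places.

Capital per effective worker breaks even when investment replaces (n + g + δ)·k; here n + g + δ = 0.157.
Setting f'(k) = n+g+δ gives 0.21·k^(0.21−1) = 0.157, hence k_gold = (0.21/0.157)^(1/0.79) ≈ 1.4451.

k_gold ≈ 1.45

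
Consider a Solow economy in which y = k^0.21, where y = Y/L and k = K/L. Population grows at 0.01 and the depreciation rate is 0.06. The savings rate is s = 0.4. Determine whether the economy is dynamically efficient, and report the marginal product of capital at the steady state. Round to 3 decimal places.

Capital per worker breaks even when investment replaces (n + δ)·k; here n + δ = 0.07.
Steady-state k*: s·k^0.21 = 0.07·k gives k* = (0.4/0.07)^(1/0.79) ≈ 9.0820.
MPK = 0.21·9.0820^(-0.79) ≈ 0.0368.
MPK < n+δ = 0.07, so the economy is dynamically inefficient (over-saving).

dynamically inefficient; MPK ≈ 0.037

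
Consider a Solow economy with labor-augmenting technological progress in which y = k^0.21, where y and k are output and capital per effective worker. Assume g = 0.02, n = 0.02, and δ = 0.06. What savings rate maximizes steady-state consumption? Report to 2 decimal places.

s_gold = 0.21

Capital per effective worker breaks even when investment replaces (n + g + δ)·k; here n + g + δ = 0.1.
At the golden rule MPK = n+g+δ, and in any Cobb-Douglas steady state s = (n+g+δ)·k/y = MPK·k/y = capital's share 0.21.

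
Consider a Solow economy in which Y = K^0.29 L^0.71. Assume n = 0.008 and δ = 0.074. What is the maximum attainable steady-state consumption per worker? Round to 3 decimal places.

c_gold ≈ 1.189

The effective depreciation rate is n + δ = 0.008 + 0.074 = 0.082.
Setting f'(k) = n+δ gives 0.29·k^(0.29−1) = 0.082, hence k_gold = (0.29/0.082)^(1/0.71) ≈ 5.9245.
y_gold = 5.9245^0.29 ≈ 1.6752.
c_gold = y_gold − (n+δ)·k_gold = 1.6752 − 0.082·5.9245 ≈ 1.1894.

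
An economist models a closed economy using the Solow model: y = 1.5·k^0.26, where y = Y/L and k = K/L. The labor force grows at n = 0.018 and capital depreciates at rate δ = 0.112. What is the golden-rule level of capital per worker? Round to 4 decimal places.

k_gold ≈ 4.4132

Capital per worker breaks even when investment replaces (n + δ)·k; here n + δ = 0.13.
Setting f'(k) = n+δ gives 0.26·1.5·k^(0.26−1) = 0.13, hence k_gold = (0.26·1.5/0.13)^(1/0.74) ≈ 4.4132.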